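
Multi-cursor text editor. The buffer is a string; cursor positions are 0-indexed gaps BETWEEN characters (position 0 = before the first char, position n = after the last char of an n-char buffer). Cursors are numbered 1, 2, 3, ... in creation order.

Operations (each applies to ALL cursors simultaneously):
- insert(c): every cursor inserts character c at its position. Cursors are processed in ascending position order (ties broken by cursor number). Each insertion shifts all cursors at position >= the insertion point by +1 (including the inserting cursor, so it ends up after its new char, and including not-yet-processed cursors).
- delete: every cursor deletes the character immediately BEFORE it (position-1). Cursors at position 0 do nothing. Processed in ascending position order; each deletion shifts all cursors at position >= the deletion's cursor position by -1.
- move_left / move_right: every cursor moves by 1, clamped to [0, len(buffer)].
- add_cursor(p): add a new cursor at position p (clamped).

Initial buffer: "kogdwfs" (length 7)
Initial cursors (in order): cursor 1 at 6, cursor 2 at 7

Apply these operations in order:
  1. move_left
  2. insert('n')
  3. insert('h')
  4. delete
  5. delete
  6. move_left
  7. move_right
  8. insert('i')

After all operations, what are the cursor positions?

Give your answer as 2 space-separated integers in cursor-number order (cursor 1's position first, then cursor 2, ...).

Answer: 6 8

Derivation:
After op 1 (move_left): buffer="kogdwfs" (len 7), cursors c1@5 c2@6, authorship .......
After op 2 (insert('n')): buffer="kogdwnfns" (len 9), cursors c1@6 c2@8, authorship .....1.2.
After op 3 (insert('h')): buffer="kogdwnhfnhs" (len 11), cursors c1@7 c2@10, authorship .....11.22.
After op 4 (delete): buffer="kogdwnfns" (len 9), cursors c1@6 c2@8, authorship .....1.2.
After op 5 (delete): buffer="kogdwfs" (len 7), cursors c1@5 c2@6, authorship .......
After op 6 (move_left): buffer="kogdwfs" (len 7), cursors c1@4 c2@5, authorship .......
After op 7 (move_right): buffer="kogdwfs" (len 7), cursors c1@5 c2@6, authorship .......
After op 8 (insert('i')): buffer="kogdwifis" (len 9), cursors c1@6 c2@8, authorship .....1.2.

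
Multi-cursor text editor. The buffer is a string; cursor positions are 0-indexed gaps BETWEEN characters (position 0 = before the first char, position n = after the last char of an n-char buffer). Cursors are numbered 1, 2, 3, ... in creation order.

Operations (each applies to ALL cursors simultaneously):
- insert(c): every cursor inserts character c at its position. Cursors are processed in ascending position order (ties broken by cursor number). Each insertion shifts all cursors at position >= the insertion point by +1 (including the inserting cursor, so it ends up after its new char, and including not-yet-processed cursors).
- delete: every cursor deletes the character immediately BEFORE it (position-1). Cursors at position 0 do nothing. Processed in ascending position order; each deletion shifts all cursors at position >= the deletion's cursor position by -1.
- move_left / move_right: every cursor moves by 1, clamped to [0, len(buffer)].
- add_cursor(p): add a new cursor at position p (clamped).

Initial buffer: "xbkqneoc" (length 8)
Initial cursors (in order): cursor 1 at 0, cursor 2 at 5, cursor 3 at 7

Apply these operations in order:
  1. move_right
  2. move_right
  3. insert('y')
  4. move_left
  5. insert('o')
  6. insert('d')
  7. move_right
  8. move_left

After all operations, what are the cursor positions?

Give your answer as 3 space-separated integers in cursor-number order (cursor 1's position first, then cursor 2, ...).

Answer: 4 12 16

Derivation:
After op 1 (move_right): buffer="xbkqneoc" (len 8), cursors c1@1 c2@6 c3@8, authorship ........
After op 2 (move_right): buffer="xbkqneoc" (len 8), cursors c1@2 c2@7 c3@8, authorship ........
After op 3 (insert('y')): buffer="xbykqneoycy" (len 11), cursors c1@3 c2@9 c3@11, authorship ..1.....2.3
After op 4 (move_left): buffer="xbykqneoycy" (len 11), cursors c1@2 c2@8 c3@10, authorship ..1.....2.3
After op 5 (insert('o')): buffer="xboykqneooycoy" (len 14), cursors c1@3 c2@10 c3@13, authorship ..11.....22.33
After op 6 (insert('d')): buffer="xbodykqneoodycody" (len 17), cursors c1@4 c2@12 c3@16, authorship ..111.....222.333
After op 7 (move_right): buffer="xbodykqneoodycody" (len 17), cursors c1@5 c2@13 c3@17, authorship ..111.....222.333
After op 8 (move_left): buffer="xbodykqneoodycody" (len 17), cursors c1@4 c2@12 c3@16, authorship ..111.....222.333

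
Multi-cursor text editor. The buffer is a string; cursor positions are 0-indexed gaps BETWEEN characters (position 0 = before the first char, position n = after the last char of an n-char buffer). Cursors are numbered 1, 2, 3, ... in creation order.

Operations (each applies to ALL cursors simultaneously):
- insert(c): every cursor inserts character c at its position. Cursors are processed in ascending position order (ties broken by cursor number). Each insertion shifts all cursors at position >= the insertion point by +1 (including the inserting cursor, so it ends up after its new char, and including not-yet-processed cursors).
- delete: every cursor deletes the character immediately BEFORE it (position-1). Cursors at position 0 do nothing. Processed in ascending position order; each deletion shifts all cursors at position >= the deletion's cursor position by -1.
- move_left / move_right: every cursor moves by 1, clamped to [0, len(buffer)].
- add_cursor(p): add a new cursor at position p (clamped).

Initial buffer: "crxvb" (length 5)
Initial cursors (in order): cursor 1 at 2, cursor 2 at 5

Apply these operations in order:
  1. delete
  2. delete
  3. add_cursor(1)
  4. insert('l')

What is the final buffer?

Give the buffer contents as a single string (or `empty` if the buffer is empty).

After op 1 (delete): buffer="cxv" (len 3), cursors c1@1 c2@3, authorship ...
After op 2 (delete): buffer="x" (len 1), cursors c1@0 c2@1, authorship .
After op 3 (add_cursor(1)): buffer="x" (len 1), cursors c1@0 c2@1 c3@1, authorship .
After op 4 (insert('l')): buffer="lxll" (len 4), cursors c1@1 c2@4 c3@4, authorship 1.23

Answer: lxll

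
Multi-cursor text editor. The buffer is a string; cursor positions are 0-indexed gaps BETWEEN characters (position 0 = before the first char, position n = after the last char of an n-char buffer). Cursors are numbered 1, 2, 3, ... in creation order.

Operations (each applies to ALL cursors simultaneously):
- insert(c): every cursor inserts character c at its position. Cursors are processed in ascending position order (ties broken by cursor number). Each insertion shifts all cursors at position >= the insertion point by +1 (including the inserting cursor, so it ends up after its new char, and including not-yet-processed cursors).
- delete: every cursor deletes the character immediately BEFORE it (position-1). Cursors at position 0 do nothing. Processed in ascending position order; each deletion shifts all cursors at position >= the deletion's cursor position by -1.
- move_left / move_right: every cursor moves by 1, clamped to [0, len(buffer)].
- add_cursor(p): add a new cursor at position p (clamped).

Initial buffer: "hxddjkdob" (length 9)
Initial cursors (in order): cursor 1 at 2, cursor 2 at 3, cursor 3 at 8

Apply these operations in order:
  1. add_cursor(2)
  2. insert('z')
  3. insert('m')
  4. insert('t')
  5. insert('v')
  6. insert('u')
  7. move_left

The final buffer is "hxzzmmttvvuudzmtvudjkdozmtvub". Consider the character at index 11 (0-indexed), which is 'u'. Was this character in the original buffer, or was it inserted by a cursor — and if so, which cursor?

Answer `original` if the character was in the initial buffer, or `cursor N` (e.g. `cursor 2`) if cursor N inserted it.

After op 1 (add_cursor(2)): buffer="hxddjkdob" (len 9), cursors c1@2 c4@2 c2@3 c3@8, authorship .........
After op 2 (insert('z')): buffer="hxzzdzdjkdozb" (len 13), cursors c1@4 c4@4 c2@6 c3@12, authorship ..14.2.....3.
After op 3 (insert('m')): buffer="hxzzmmdzmdjkdozmb" (len 17), cursors c1@6 c4@6 c2@9 c3@16, authorship ..1414.22.....33.
After op 4 (insert('t')): buffer="hxzzmmttdzmtdjkdozmtb" (len 21), cursors c1@8 c4@8 c2@12 c3@20, authorship ..141414.222.....333.
After op 5 (insert('v')): buffer="hxzzmmttvvdzmtvdjkdozmtvb" (len 25), cursors c1@10 c4@10 c2@15 c3@24, authorship ..14141414.2222.....3333.
After op 6 (insert('u')): buffer="hxzzmmttvvuudzmtvudjkdozmtvub" (len 29), cursors c1@12 c4@12 c2@18 c3@28, authorship ..1414141414.22222.....33333.
After op 7 (move_left): buffer="hxzzmmttvvuudzmtvudjkdozmtvub" (len 29), cursors c1@11 c4@11 c2@17 c3@27, authorship ..1414141414.22222.....33333.
Authorship (.=original, N=cursor N): . . 1 4 1 4 1 4 1 4 1 4 . 2 2 2 2 2 . . . . . 3 3 3 3 3 .
Index 11: author = 4

Answer: cursor 4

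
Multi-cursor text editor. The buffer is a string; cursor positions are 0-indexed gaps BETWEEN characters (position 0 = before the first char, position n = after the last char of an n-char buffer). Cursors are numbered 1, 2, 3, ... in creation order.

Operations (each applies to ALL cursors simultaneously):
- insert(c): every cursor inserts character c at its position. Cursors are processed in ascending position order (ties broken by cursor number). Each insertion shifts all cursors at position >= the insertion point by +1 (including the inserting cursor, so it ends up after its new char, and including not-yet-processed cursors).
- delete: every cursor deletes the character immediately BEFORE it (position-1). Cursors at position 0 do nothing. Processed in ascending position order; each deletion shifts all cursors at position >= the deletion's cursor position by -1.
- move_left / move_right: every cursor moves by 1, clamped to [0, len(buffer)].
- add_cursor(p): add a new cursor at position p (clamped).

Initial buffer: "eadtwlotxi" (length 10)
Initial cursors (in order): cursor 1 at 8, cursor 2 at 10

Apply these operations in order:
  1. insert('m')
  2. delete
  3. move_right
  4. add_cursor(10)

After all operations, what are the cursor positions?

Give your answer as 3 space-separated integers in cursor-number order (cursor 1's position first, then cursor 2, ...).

Answer: 9 10 10

Derivation:
After op 1 (insert('m')): buffer="eadtwlotmxim" (len 12), cursors c1@9 c2@12, authorship ........1..2
After op 2 (delete): buffer="eadtwlotxi" (len 10), cursors c1@8 c2@10, authorship ..........
After op 3 (move_right): buffer="eadtwlotxi" (len 10), cursors c1@9 c2@10, authorship ..........
After op 4 (add_cursor(10)): buffer="eadtwlotxi" (len 10), cursors c1@9 c2@10 c3@10, authorship ..........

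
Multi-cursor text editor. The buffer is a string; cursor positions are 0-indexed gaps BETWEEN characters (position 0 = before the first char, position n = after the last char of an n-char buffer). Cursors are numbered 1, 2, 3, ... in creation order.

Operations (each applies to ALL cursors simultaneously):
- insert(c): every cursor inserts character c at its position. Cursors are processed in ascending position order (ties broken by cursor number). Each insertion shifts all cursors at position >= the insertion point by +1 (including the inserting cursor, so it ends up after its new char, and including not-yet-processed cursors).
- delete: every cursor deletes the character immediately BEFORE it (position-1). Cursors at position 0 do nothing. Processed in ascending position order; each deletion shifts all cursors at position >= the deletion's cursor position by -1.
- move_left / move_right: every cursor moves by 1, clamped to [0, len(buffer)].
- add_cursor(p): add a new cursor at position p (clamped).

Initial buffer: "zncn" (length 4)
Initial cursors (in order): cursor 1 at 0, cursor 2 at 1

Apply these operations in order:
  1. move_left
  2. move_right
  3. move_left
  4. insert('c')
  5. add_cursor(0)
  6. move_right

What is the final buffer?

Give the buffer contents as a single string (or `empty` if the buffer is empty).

After op 1 (move_left): buffer="zncn" (len 4), cursors c1@0 c2@0, authorship ....
After op 2 (move_right): buffer="zncn" (len 4), cursors c1@1 c2@1, authorship ....
After op 3 (move_left): buffer="zncn" (len 4), cursors c1@0 c2@0, authorship ....
After op 4 (insert('c')): buffer="cczncn" (len 6), cursors c1@2 c2@2, authorship 12....
After op 5 (add_cursor(0)): buffer="cczncn" (len 6), cursors c3@0 c1@2 c2@2, authorship 12....
After op 6 (move_right): buffer="cczncn" (len 6), cursors c3@1 c1@3 c2@3, authorship 12....

Answer: cczncn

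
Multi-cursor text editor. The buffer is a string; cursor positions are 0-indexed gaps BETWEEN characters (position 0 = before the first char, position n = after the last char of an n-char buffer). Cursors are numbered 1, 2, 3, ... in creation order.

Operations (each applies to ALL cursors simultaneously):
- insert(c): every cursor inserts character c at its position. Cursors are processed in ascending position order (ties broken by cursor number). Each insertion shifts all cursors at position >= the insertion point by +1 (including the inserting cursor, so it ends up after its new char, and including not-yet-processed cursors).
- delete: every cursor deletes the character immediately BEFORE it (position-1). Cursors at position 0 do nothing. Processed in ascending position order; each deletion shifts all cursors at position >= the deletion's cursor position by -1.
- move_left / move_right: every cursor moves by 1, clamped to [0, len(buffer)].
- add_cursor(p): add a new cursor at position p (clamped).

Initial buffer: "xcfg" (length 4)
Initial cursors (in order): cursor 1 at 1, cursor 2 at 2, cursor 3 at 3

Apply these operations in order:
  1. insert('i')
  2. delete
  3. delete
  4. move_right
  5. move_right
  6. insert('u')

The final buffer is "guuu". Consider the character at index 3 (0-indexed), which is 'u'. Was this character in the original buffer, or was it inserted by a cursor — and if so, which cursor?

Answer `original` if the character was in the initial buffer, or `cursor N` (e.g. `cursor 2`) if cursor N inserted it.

Answer: cursor 3

Derivation:
After op 1 (insert('i')): buffer="xicifig" (len 7), cursors c1@2 c2@4 c3@6, authorship .1.2.3.
After op 2 (delete): buffer="xcfg" (len 4), cursors c1@1 c2@2 c3@3, authorship ....
After op 3 (delete): buffer="g" (len 1), cursors c1@0 c2@0 c3@0, authorship .
After op 4 (move_right): buffer="g" (len 1), cursors c1@1 c2@1 c3@1, authorship .
After op 5 (move_right): buffer="g" (len 1), cursors c1@1 c2@1 c3@1, authorship .
After op 6 (insert('u')): buffer="guuu" (len 4), cursors c1@4 c2@4 c3@4, authorship .123
Authorship (.=original, N=cursor N): . 1 2 3
Index 3: author = 3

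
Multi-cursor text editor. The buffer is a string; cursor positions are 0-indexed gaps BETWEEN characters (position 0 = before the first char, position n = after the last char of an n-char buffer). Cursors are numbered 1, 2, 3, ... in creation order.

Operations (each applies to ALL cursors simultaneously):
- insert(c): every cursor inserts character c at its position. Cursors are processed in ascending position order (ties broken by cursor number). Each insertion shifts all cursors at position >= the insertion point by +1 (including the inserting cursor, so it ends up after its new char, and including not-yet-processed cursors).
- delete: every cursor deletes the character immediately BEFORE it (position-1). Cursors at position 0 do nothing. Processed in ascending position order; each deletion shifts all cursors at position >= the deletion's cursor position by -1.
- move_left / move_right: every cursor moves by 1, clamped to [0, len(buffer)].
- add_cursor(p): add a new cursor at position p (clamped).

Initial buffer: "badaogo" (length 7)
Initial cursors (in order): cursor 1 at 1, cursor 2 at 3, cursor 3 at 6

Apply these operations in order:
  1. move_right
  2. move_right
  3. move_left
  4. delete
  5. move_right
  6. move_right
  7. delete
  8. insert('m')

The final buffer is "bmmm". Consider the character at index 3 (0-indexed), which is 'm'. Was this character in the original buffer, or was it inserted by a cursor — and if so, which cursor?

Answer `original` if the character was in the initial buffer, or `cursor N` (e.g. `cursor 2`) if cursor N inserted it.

Answer: cursor 3

Derivation:
After op 1 (move_right): buffer="badaogo" (len 7), cursors c1@2 c2@4 c3@7, authorship .......
After op 2 (move_right): buffer="badaogo" (len 7), cursors c1@3 c2@5 c3@7, authorship .......
After op 3 (move_left): buffer="badaogo" (len 7), cursors c1@2 c2@4 c3@6, authorship .......
After op 4 (delete): buffer="bdoo" (len 4), cursors c1@1 c2@2 c3@3, authorship ....
After op 5 (move_right): buffer="bdoo" (len 4), cursors c1@2 c2@3 c3@4, authorship ....
After op 6 (move_right): buffer="bdoo" (len 4), cursors c1@3 c2@4 c3@4, authorship ....
After op 7 (delete): buffer="b" (len 1), cursors c1@1 c2@1 c3@1, authorship .
After op 8 (insert('m')): buffer="bmmm" (len 4), cursors c1@4 c2@4 c3@4, authorship .123
Authorship (.=original, N=cursor N): . 1 2 3
Index 3: author = 3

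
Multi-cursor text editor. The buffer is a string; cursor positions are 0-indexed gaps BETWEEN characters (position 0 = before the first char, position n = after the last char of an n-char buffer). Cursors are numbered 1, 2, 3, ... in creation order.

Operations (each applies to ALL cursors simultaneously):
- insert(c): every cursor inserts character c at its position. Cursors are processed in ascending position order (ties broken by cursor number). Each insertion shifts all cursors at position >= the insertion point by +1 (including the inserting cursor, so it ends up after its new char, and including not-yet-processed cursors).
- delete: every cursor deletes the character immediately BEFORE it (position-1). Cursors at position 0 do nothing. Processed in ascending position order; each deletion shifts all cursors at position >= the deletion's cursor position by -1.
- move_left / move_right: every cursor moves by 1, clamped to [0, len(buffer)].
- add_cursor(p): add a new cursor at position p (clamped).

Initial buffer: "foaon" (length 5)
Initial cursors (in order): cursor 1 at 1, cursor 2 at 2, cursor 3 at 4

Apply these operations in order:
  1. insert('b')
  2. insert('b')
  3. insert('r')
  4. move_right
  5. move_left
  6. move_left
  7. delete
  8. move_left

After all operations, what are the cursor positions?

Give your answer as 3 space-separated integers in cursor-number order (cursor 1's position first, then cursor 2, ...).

Answer: 1 4 8

Derivation:
After op 1 (insert('b')): buffer="fbobaobn" (len 8), cursors c1@2 c2@4 c3@7, authorship .1.2..3.
After op 2 (insert('b')): buffer="fbbobbaobbn" (len 11), cursors c1@3 c2@6 c3@10, authorship .11.22..33.
After op 3 (insert('r')): buffer="fbbrobbraobbrn" (len 14), cursors c1@4 c2@8 c3@13, authorship .111.222..333.
After op 4 (move_right): buffer="fbbrobbraobbrn" (len 14), cursors c1@5 c2@9 c3@14, authorship .111.222..333.
After op 5 (move_left): buffer="fbbrobbraobbrn" (len 14), cursors c1@4 c2@8 c3@13, authorship .111.222..333.
After op 6 (move_left): buffer="fbbrobbraobbrn" (len 14), cursors c1@3 c2@7 c3@12, authorship .111.222..333.
After op 7 (delete): buffer="fbrobraobrn" (len 11), cursors c1@2 c2@5 c3@9, authorship .11.22..33.
After op 8 (move_left): buffer="fbrobraobrn" (len 11), cursors c1@1 c2@4 c3@8, authorship .11.22..33.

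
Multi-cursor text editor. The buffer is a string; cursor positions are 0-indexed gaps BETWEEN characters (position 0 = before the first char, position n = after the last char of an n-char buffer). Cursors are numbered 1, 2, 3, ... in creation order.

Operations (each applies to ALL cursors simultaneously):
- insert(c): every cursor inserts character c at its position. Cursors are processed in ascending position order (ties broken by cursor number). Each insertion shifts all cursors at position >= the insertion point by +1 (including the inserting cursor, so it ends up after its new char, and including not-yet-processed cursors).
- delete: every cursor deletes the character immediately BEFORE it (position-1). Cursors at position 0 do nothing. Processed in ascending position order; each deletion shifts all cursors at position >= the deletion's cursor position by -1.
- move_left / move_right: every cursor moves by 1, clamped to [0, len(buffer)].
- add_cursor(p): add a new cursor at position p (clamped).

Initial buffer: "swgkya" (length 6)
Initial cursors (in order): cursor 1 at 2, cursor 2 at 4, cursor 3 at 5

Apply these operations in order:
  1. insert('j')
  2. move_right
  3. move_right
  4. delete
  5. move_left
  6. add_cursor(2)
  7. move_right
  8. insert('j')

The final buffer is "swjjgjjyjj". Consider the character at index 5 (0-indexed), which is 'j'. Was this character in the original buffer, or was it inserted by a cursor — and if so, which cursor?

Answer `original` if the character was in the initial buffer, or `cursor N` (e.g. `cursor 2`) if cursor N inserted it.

After op 1 (insert('j')): buffer="swjgkjyja" (len 9), cursors c1@3 c2@6 c3@8, authorship ..1..2.3.
After op 2 (move_right): buffer="swjgkjyja" (len 9), cursors c1@4 c2@7 c3@9, authorship ..1..2.3.
After op 3 (move_right): buffer="swjgkjyja" (len 9), cursors c1@5 c2@8 c3@9, authorship ..1..2.3.
After op 4 (delete): buffer="swjgjy" (len 6), cursors c1@4 c2@6 c3@6, authorship ..1.2.
After op 5 (move_left): buffer="swjgjy" (len 6), cursors c1@3 c2@5 c3@5, authorship ..1.2.
After op 6 (add_cursor(2)): buffer="swjgjy" (len 6), cursors c4@2 c1@3 c2@5 c3@5, authorship ..1.2.
After op 7 (move_right): buffer="swjgjy" (len 6), cursors c4@3 c1@4 c2@6 c3@6, authorship ..1.2.
After op 8 (insert('j')): buffer="swjjgjjyjj" (len 10), cursors c4@4 c1@6 c2@10 c3@10, authorship ..14.12.23
Authorship (.=original, N=cursor N): . . 1 4 . 1 2 . 2 3
Index 5: author = 1

Answer: cursor 1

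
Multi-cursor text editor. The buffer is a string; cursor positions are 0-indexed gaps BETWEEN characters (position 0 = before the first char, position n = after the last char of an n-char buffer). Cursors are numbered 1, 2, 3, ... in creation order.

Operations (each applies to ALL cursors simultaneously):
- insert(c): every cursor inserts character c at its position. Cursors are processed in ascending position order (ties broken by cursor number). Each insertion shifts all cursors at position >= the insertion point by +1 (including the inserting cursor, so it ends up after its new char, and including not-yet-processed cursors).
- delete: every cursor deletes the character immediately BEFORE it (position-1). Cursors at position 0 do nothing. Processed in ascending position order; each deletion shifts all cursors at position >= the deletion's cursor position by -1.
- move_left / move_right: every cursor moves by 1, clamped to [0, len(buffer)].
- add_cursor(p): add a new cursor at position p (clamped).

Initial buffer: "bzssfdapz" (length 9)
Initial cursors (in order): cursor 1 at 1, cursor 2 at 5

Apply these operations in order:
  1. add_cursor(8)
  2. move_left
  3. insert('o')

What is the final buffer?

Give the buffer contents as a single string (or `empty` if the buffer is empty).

Answer: obzssofdaopz

Derivation:
After op 1 (add_cursor(8)): buffer="bzssfdapz" (len 9), cursors c1@1 c2@5 c3@8, authorship .........
After op 2 (move_left): buffer="bzssfdapz" (len 9), cursors c1@0 c2@4 c3@7, authorship .........
After op 3 (insert('o')): buffer="obzssofdaopz" (len 12), cursors c1@1 c2@6 c3@10, authorship 1....2...3..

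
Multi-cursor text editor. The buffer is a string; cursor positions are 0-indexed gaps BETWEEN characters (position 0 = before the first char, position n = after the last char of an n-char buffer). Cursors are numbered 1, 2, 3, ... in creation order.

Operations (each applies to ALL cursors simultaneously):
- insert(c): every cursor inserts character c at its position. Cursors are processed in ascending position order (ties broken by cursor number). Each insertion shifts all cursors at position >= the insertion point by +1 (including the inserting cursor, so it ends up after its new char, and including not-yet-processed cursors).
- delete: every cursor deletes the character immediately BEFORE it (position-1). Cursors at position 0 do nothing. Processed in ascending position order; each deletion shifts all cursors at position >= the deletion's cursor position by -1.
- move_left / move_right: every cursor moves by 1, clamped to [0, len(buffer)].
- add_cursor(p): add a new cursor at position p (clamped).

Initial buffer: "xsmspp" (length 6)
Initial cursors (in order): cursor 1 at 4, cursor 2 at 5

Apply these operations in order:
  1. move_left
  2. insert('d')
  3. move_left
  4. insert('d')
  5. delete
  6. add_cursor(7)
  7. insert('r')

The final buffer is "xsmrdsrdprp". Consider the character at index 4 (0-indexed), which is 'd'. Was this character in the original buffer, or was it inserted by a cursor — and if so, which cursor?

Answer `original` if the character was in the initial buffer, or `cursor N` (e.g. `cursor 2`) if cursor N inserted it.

After op 1 (move_left): buffer="xsmspp" (len 6), cursors c1@3 c2@4, authorship ......
After op 2 (insert('d')): buffer="xsmdsdpp" (len 8), cursors c1@4 c2@6, authorship ...1.2..
After op 3 (move_left): buffer="xsmdsdpp" (len 8), cursors c1@3 c2@5, authorship ...1.2..
After op 4 (insert('d')): buffer="xsmddsddpp" (len 10), cursors c1@4 c2@7, authorship ...11.22..
After op 5 (delete): buffer="xsmdsdpp" (len 8), cursors c1@3 c2@5, authorship ...1.2..
After op 6 (add_cursor(7)): buffer="xsmdsdpp" (len 8), cursors c1@3 c2@5 c3@7, authorship ...1.2..
After op 7 (insert('r')): buffer="xsmrdsrdprp" (len 11), cursors c1@4 c2@7 c3@10, authorship ...11.22.3.
Authorship (.=original, N=cursor N): . . . 1 1 . 2 2 . 3 .
Index 4: author = 1

Answer: cursor 1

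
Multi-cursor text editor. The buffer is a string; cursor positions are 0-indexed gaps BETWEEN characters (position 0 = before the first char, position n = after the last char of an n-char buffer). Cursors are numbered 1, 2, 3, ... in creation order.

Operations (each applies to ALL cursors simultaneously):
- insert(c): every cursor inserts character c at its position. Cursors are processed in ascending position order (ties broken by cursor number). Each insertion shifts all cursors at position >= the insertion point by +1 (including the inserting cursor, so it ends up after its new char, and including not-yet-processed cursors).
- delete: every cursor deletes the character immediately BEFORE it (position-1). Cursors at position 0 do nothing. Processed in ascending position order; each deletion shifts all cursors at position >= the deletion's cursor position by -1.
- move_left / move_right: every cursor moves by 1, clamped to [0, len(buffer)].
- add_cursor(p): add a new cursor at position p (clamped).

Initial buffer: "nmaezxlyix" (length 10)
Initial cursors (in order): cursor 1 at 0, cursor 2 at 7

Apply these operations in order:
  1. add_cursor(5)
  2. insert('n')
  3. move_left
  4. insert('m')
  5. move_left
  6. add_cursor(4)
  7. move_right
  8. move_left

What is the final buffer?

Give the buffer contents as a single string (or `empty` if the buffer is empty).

After op 1 (add_cursor(5)): buffer="nmaezxlyix" (len 10), cursors c1@0 c3@5 c2@7, authorship ..........
After op 2 (insert('n')): buffer="nnmaeznxlnyix" (len 13), cursors c1@1 c3@7 c2@10, authorship 1.....3..2...
After op 3 (move_left): buffer="nnmaeznxlnyix" (len 13), cursors c1@0 c3@6 c2@9, authorship 1.....3..2...
After op 4 (insert('m')): buffer="mnnmaezmnxlmnyix" (len 16), cursors c1@1 c3@8 c2@12, authorship 11.....33..22...
After op 5 (move_left): buffer="mnnmaezmnxlmnyix" (len 16), cursors c1@0 c3@7 c2@11, authorship 11.....33..22...
After op 6 (add_cursor(4)): buffer="mnnmaezmnxlmnyix" (len 16), cursors c1@0 c4@4 c3@7 c2@11, authorship 11.....33..22...
After op 7 (move_right): buffer="mnnmaezmnxlmnyix" (len 16), cursors c1@1 c4@5 c3@8 c2@12, authorship 11.....33..22...
After op 8 (move_left): buffer="mnnmaezmnxlmnyix" (len 16), cursors c1@0 c4@4 c3@7 c2@11, authorship 11.....33..22...

Answer: mnnmaezmnxlmnyix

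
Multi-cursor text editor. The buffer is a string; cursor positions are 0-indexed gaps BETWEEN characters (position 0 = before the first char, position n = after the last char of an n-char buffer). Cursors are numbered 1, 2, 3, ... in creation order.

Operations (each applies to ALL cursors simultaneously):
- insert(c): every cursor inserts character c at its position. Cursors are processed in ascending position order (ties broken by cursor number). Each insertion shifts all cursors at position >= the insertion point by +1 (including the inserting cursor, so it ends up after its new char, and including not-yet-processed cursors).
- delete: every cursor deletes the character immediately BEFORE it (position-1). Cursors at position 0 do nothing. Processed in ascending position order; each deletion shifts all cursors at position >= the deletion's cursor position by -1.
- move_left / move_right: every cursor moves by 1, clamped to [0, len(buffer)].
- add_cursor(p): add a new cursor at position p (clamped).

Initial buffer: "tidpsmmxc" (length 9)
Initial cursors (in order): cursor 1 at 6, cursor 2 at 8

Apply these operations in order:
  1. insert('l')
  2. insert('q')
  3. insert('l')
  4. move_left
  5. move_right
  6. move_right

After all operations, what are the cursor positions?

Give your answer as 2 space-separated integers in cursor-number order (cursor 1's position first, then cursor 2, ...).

Answer: 10 15

Derivation:
After op 1 (insert('l')): buffer="tidpsmlmxlc" (len 11), cursors c1@7 c2@10, authorship ......1..2.
After op 2 (insert('q')): buffer="tidpsmlqmxlqc" (len 13), cursors c1@8 c2@12, authorship ......11..22.
After op 3 (insert('l')): buffer="tidpsmlqlmxlqlc" (len 15), cursors c1@9 c2@14, authorship ......111..222.
After op 4 (move_left): buffer="tidpsmlqlmxlqlc" (len 15), cursors c1@8 c2@13, authorship ......111..222.
After op 5 (move_right): buffer="tidpsmlqlmxlqlc" (len 15), cursors c1@9 c2@14, authorship ......111..222.
After op 6 (move_right): buffer="tidpsmlqlmxlqlc" (len 15), cursors c1@10 c2@15, authorship ......111..222.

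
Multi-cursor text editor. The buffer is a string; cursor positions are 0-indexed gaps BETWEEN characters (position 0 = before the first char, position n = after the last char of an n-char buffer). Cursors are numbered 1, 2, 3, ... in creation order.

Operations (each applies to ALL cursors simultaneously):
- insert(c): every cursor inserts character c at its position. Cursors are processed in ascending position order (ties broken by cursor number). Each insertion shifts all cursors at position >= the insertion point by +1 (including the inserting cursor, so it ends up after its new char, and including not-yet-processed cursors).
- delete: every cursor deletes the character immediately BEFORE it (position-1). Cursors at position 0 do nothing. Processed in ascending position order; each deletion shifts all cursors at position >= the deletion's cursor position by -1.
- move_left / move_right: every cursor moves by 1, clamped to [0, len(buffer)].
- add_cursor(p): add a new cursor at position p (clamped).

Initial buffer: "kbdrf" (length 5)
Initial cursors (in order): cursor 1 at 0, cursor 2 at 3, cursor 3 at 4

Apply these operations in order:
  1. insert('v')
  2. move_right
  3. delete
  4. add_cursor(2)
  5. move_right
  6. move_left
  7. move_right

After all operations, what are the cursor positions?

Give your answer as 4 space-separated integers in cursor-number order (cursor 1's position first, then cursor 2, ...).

Answer: 2 5 5 3

Derivation:
After op 1 (insert('v')): buffer="vkbdvrvf" (len 8), cursors c1@1 c2@5 c3@7, authorship 1...2.3.
After op 2 (move_right): buffer="vkbdvrvf" (len 8), cursors c1@2 c2@6 c3@8, authorship 1...2.3.
After op 3 (delete): buffer="vbdvv" (len 5), cursors c1@1 c2@4 c3@5, authorship 1..23
After op 4 (add_cursor(2)): buffer="vbdvv" (len 5), cursors c1@1 c4@2 c2@4 c3@5, authorship 1..23
After op 5 (move_right): buffer="vbdvv" (len 5), cursors c1@2 c4@3 c2@5 c3@5, authorship 1..23
After op 6 (move_left): buffer="vbdvv" (len 5), cursors c1@1 c4@2 c2@4 c3@4, authorship 1..23
After op 7 (move_right): buffer="vbdvv" (len 5), cursors c1@2 c4@3 c2@5 c3@5, authorship 1..23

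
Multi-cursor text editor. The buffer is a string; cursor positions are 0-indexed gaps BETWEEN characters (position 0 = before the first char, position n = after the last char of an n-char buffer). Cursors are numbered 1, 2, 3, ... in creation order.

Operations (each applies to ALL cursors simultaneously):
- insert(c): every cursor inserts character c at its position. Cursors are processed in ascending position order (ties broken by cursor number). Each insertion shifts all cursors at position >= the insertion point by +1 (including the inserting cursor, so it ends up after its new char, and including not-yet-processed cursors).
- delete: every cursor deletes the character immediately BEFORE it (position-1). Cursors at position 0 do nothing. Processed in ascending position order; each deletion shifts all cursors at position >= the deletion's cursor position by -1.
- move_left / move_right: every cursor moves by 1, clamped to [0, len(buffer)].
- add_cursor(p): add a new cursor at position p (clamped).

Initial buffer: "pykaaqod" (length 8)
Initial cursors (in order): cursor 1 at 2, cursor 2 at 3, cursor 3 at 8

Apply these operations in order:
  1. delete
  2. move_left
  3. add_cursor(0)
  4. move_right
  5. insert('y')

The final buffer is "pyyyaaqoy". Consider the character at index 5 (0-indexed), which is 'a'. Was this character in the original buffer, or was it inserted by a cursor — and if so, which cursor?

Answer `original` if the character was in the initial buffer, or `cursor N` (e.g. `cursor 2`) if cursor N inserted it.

Answer: original

Derivation:
After op 1 (delete): buffer="paaqo" (len 5), cursors c1@1 c2@1 c3@5, authorship .....
After op 2 (move_left): buffer="paaqo" (len 5), cursors c1@0 c2@0 c3@4, authorship .....
After op 3 (add_cursor(0)): buffer="paaqo" (len 5), cursors c1@0 c2@0 c4@0 c3@4, authorship .....
After op 4 (move_right): buffer="paaqo" (len 5), cursors c1@1 c2@1 c4@1 c3@5, authorship .....
After op 5 (insert('y')): buffer="pyyyaaqoy" (len 9), cursors c1@4 c2@4 c4@4 c3@9, authorship .124....3
Authorship (.=original, N=cursor N): . 1 2 4 . . . . 3
Index 5: author = original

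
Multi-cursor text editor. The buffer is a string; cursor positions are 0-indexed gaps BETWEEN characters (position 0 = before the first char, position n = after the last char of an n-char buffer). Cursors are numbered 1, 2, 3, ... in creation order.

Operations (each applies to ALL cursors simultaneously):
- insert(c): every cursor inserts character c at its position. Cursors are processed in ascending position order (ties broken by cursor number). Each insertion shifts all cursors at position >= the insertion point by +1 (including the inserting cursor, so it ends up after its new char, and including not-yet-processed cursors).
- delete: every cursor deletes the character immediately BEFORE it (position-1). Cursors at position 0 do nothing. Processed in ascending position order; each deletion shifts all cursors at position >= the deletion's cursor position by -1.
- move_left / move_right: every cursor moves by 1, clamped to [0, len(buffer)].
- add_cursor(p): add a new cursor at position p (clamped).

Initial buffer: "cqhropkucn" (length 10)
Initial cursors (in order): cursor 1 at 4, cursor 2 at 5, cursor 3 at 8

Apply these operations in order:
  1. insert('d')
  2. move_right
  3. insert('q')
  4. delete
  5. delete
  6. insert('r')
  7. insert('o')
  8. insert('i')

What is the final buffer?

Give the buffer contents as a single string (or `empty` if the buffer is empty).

Answer: cqhrdroidroikudroin

Derivation:
After op 1 (insert('d')): buffer="cqhrdodpkudcn" (len 13), cursors c1@5 c2@7 c3@11, authorship ....1.2...3..
After op 2 (move_right): buffer="cqhrdodpkudcn" (len 13), cursors c1@6 c2@8 c3@12, authorship ....1.2...3..
After op 3 (insert('q')): buffer="cqhrdoqdpqkudcqn" (len 16), cursors c1@7 c2@10 c3@15, authorship ....1.12.2..3.3.
After op 4 (delete): buffer="cqhrdodpkudcn" (len 13), cursors c1@6 c2@8 c3@12, authorship ....1.2...3..
After op 5 (delete): buffer="cqhrddkudn" (len 10), cursors c1@5 c2@6 c3@9, authorship ....12..3.
After op 6 (insert('r')): buffer="cqhrdrdrkudrn" (len 13), cursors c1@6 c2@8 c3@12, authorship ....1122..33.
After op 7 (insert('o')): buffer="cqhrdrodrokudron" (len 16), cursors c1@7 c2@10 c3@15, authorship ....111222..333.
After op 8 (insert('i')): buffer="cqhrdroidroikudroin" (len 19), cursors c1@8 c2@12 c3@18, authorship ....11112222..3333.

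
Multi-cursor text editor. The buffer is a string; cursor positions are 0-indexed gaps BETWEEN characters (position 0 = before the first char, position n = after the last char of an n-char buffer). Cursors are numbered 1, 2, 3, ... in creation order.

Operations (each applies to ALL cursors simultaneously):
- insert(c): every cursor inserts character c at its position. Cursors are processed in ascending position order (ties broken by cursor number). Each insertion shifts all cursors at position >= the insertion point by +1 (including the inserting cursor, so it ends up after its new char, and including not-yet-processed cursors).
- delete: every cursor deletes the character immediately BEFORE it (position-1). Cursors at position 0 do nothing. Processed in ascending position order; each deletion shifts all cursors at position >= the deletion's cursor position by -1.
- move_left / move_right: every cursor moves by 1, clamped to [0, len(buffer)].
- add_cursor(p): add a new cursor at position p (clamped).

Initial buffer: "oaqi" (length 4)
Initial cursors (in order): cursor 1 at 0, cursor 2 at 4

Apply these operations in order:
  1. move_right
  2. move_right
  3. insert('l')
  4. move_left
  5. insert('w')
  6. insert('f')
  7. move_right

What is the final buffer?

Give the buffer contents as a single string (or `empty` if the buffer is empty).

Answer: oawflqiwfl

Derivation:
After op 1 (move_right): buffer="oaqi" (len 4), cursors c1@1 c2@4, authorship ....
After op 2 (move_right): buffer="oaqi" (len 4), cursors c1@2 c2@4, authorship ....
After op 3 (insert('l')): buffer="oalqil" (len 6), cursors c1@3 c2@6, authorship ..1..2
After op 4 (move_left): buffer="oalqil" (len 6), cursors c1@2 c2@5, authorship ..1..2
After op 5 (insert('w')): buffer="oawlqiwl" (len 8), cursors c1@3 c2@7, authorship ..11..22
After op 6 (insert('f')): buffer="oawflqiwfl" (len 10), cursors c1@4 c2@9, authorship ..111..222
After op 7 (move_right): buffer="oawflqiwfl" (len 10), cursors c1@5 c2@10, authorship ..111..222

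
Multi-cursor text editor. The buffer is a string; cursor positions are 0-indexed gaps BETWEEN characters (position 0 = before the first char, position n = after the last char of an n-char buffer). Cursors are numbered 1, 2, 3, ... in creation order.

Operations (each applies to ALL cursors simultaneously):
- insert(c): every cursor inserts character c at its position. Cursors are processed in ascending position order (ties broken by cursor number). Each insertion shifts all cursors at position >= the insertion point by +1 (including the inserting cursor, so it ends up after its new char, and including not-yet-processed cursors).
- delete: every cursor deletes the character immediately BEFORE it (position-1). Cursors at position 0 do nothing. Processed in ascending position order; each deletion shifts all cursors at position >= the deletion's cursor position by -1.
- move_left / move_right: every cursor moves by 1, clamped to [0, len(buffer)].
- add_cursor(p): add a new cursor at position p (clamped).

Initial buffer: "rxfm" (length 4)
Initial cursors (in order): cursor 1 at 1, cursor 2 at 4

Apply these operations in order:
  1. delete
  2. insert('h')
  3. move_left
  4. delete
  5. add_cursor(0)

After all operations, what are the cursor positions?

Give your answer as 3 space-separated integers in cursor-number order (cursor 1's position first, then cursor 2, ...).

After op 1 (delete): buffer="xf" (len 2), cursors c1@0 c2@2, authorship ..
After op 2 (insert('h')): buffer="hxfh" (len 4), cursors c1@1 c2@4, authorship 1..2
After op 3 (move_left): buffer="hxfh" (len 4), cursors c1@0 c2@3, authorship 1..2
After op 4 (delete): buffer="hxh" (len 3), cursors c1@0 c2@2, authorship 1.2
After op 5 (add_cursor(0)): buffer="hxh" (len 3), cursors c1@0 c3@0 c2@2, authorship 1.2

Answer: 0 2 0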